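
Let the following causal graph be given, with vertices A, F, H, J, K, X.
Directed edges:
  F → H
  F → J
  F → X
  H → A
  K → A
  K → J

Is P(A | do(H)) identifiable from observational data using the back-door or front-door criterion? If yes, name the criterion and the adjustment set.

desc(H)\{H}={A}; candidates ⊆ {F,J,K,X}.
∅: H⊥A given ∅ in G with H→· removed — back-door holds.
P(A|do(H)) = P(A|H) — no adjustment needed.

P(A|do(H)): backdoor, adjust for ∅.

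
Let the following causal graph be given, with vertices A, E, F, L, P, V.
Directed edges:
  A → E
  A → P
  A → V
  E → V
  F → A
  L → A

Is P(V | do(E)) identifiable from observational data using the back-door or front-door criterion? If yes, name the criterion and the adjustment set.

desc(E)\{E}={V}; candidates ⊆ {A,F,L,P}.
size 0: {}; under {} E still reaches {A,F,L,P,V} ∋ V.
{A}: E⊥V given {A} in G with E→· removed — back-door holds.
P(V|do(E)) = Σ_{A} P(V|E,A)·P(A).

P(V|do(E)): backdoor, adjust for {A}.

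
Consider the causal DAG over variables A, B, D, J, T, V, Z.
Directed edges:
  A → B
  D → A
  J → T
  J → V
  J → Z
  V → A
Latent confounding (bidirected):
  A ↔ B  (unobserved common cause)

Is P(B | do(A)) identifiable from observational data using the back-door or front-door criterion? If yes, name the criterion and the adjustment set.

P(B|do(A)): not identifiable (no BD/FD set).

desc(A)\{A}={B}; candidates ⊆ {D,J,T,V,Z}.
A↔B: latent back-door arc(s) into A.
size 0: {}; under {} A still reaches {B,D,J,T,V,Z} ∋ B.
size 1: {D}, {J}, {T} …(+2); under {D} A still reaches {B,J,T,V,Z} ∋ B.
size 2: {D,J}, {D,T}, {D,V} …(+7); under {D,J} A still reaches {B,V} ∋ B.
A↔B cannot be blocked by any observed set — no back-door set.
No mediator lies on a directed A→…→B path.
Neither criterion identifies P(B|do(A)) in this graph.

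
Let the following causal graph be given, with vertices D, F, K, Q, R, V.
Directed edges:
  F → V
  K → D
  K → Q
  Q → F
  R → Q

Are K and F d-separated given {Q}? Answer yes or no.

Bayes-Ball from K | {Q} reaches {D,R}.
F ∉ reach(K|{Q}) ⇒ K ⊥ F | {Q}.

Yes — K ⊥ F | {Q}.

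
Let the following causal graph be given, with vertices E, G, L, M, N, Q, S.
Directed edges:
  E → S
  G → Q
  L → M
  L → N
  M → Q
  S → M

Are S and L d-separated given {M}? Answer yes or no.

No — S and L are d-connected given {M}.

Bayes-Ball from S | {M} reaches {E,L,N}.
L ∈ reach(S|{M}) ⇒ S ⊥̸ L | {M}.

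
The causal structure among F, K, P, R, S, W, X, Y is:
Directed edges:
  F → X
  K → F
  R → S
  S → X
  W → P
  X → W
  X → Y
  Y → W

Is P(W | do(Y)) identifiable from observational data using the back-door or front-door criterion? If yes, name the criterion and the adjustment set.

desc(Y)\{Y}={P,W}; candidates ⊆ {F,K,R,S,X}.
size 0: {}; under {} Y still reaches {F,K,P,R,S,W,X} ∋ W.
{X}: Y⊥W given {X} in G with Y→· removed — back-door holds.
P(W|do(Y)) = Σ_{X} P(W|Y,X)·P(X).

P(W|do(Y)): backdoor, adjust for {X}.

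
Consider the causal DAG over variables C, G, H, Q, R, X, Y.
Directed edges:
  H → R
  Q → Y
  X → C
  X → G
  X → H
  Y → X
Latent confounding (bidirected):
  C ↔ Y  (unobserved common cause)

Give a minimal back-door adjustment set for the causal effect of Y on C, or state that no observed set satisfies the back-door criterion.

Y→C: no observed back-door set.

desc(Y)\{Y}={C,G,H,R,X}; candidates ⊆ {Q}.
Y↔C: latent back-door arc(s) into Y.
size 0: {}; under {} Y still reaches {C,Q} ∋ C.
size 1: {Q}; under {Q} Y still reaches {C} ∋ C.
Y↔C cannot be blocked by any observed set — no back-door set.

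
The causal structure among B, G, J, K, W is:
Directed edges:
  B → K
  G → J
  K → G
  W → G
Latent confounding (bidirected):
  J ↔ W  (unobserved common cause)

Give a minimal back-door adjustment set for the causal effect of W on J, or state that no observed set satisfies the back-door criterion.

W→J: no observed back-door set.

desc(W)\{W}={G,J}; candidates ⊆ {B,K}.
W↔J: latent back-door arc(s) into W.
size 0: {}; under {} W still reaches {J} ∋ J.
size 1: {B}, {K}; under {B} W still reaches {J} ∋ J.
size 2: {B,K}; under {B,K} W still reaches {J} ∋ J.
W↔J cannot be blocked by any observed set — no back-door set.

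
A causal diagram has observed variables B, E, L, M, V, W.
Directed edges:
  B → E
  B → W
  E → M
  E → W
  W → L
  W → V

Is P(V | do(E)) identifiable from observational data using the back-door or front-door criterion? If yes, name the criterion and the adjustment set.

desc(E)\{E}={L,M,V,W}; candidates ⊆ {B}.
size 0: {}; under {} E still reaches {B,L,V,W} ∋ V.
{B}: E⊥V given {B} in G with E→· removed — back-door holds.
P(V|do(E)) = Σ_{B} P(V|E,B)·P(B).

P(V|do(E)): backdoor, adjust for {B}.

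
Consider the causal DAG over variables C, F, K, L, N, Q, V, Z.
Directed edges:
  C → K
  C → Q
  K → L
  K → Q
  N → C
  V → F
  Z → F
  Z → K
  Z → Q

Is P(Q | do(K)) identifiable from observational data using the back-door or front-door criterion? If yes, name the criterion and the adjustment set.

desc(K)\{K}={L,Q}; candidates ⊆ {C,F,N,V,Z}.
size 0: {}; under {} K still reaches {C,F,N,Q,Z} ∋ Q.
size 1: {C}, {F}, {N} …(+2); under {C} K still reaches {F,Q,Z} ∋ Q.
{C,Z}: K⊥Q given {C,Z} in G with K→· removed — back-door holds.
P(Q|do(K)) = Σ_{C,Z} P(Q|K,C,Z)·P(C,Z).

P(Q|do(K)): backdoor, adjust for {C, Z}.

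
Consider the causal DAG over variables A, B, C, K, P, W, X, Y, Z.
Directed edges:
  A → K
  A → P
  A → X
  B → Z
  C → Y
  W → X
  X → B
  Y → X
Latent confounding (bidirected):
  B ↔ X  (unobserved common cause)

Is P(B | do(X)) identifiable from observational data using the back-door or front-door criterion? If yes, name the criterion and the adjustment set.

desc(X)\{X}={B,Z}; candidates ⊆ {A,C,K,P,W,Y}.
X↔B: latent back-door arc(s) into X.
size 0: {}; under {} X still reaches {A,B,C,K,P,W,Y,Z} ∋ B.
size 1: {A}, {C}, {K} …(+3); under {A} X still reaches {B,C,W,Y,Z} ∋ B.
size 2: {A,C}, {A,K}, {A,P} …(+12); under {A,C} X still reaches {B,W,Y,Z} ∋ B.
X↔B cannot be blocked by any observed set — no back-door set.
No mediator lies on a directed X→…→B path.
Neither criterion identifies P(B|do(X)) in this graph.

P(B|do(X)): not identifiable (no BD/FD set).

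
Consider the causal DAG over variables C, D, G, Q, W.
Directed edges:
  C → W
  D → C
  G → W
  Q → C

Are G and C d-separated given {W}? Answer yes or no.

No — G and C are d-connected given {W}.

Bayes-Ball from G | {W} reaches {C,D,Q}.
C ∈ reach(G|{W}) ⇒ G ⊥̸ C | {W}.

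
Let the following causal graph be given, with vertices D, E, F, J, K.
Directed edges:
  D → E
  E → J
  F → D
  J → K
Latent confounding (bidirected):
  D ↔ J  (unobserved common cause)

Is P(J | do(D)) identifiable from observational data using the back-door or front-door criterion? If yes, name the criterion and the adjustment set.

P(J|do(D)): frontdoor, adjust for {E}.

desc(D)\{D}={E,J,K}; candidates ⊆ {F}.
D↔J: latent back-door arc(s) into D.
size 0: {}; under {} D still reaches {F,J,K} ∋ J.
size 1: {F}; under {F} D still reaches {J,K} ∋ J.
D↔J cannot be blocked by any observed set — no back-door set.
{E}: (i) intercepts every directed D→J path; (ii) no back-door D→{E}; (iii) {D} blocks every back-door {E}→J. Front-door holds.
P(J|do(D)) = Σ_{E} P(E|D) Σ_{D'} P(J|E,D')P(D').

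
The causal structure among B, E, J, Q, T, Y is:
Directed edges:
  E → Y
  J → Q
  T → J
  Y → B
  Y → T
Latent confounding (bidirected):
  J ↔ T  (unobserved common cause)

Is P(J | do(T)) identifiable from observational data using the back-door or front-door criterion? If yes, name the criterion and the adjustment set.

desc(T)\{T}={J,Q}; candidates ⊆ {B,E,Y}.
T↔J: latent back-door arc(s) into T.
size 0: {}; under {} T still reaches {B,E,J,Q,Y} ∋ J.
size 1: {B}, {E}, {Y}; under {B} T still reaches {E,J,Q,Y} ∋ J.
size 2: {B,E}, {B,Y}, {E,Y}; under {B,E} T still reaches {J,Q,Y} ∋ J.
T↔J cannot be blocked by any observed set — no back-door set.
No mediator lies on a directed T→…→J path.
Neither criterion identifies P(J|do(T)) in this graph.

P(J|do(T)): not identifiable (no BD/FD set).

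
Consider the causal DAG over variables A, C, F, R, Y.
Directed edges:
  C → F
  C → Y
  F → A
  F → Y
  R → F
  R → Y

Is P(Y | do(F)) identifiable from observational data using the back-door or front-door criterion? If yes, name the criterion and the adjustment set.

P(Y|do(F)): backdoor, adjust for {C, R}.

desc(F)\{F}={A,Y}; candidates ⊆ {C,R}.
size 0: {}; under {} F still reaches {C,R,Y} ∋ Y.
size 1: {C}, {R}; under {C} F still reaches {R,Y} ∋ Y.
{C,R}: F⊥Y given {C,R} in G with F→· removed — back-door holds.
P(Y|do(F)) = Σ_{C,R} P(Y|F,C,R)·P(C,R).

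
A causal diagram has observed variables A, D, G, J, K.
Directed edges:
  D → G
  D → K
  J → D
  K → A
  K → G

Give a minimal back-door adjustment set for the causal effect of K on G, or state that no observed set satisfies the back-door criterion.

desc(K)\{K}={A,G}; candidates ⊆ {D,J}.
size 0: {}; under {} K still reaches {D,G,J} ∋ G.
{D}: K⊥G given {D} in G with K→· removed — back-door holds.

K→G: minimal back-door set {D}.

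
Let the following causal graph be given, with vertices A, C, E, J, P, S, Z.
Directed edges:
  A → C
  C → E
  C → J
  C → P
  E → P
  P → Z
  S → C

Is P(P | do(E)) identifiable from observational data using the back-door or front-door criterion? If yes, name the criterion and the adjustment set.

desc(E)\{E}={P,Z}; candidates ⊆ {A,C,J,S}.
size 0: {}; under {} E still reaches {A,C,J,P,S,Z} ∋ P.
{C}: E⊥P given {C} in G with E→· removed — back-door holds.
P(P|do(E)) = Σ_{C} P(P|E,C)·P(C).

P(P|do(E)): backdoor, adjust for {C}.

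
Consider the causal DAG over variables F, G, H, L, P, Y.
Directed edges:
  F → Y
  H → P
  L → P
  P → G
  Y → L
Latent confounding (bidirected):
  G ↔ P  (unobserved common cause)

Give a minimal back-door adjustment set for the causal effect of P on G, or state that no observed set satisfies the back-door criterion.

P→G: no observed back-door set.

desc(P)\{P}={G}; candidates ⊆ {F,H,L,Y}.
P↔G: latent back-door arc(s) into P.
size 0: {}; under {} P still reaches {F,G,H,L,Y} ∋ G.
size 1: {F}, {H}, {L} …(+1); under {F} P still reaches {G,H,L,Y} ∋ G.
size 2: {F,H}, {F,L}, {F,Y} …(+3); under {F,H} P still reaches {G,L,Y} ∋ G.
P↔G cannot be blocked by any observed set — no back-door set.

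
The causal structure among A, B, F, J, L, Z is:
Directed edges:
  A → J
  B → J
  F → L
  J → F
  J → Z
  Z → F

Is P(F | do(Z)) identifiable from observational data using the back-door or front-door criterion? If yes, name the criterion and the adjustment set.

P(F|do(Z)): backdoor, adjust for {J}.

desc(Z)\{Z}={F,L}; candidates ⊆ {A,B,J}.
size 0: {}; under {} Z still reaches {A,B,F,J,L} ∋ F.
{J}: Z⊥F given {J} in G with Z→· removed — back-door holds.
P(F|do(Z)) = Σ_{J} P(F|Z,J)·P(J).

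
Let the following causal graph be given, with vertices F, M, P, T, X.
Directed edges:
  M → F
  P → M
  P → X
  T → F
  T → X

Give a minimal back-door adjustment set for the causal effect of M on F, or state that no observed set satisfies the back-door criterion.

desc(M)\{M}={F}; candidates ⊆ {P,T,X}.
∅: M⊥F given ∅ in G with M→· removed — back-door holds.

M→F: minimal back-door set ∅.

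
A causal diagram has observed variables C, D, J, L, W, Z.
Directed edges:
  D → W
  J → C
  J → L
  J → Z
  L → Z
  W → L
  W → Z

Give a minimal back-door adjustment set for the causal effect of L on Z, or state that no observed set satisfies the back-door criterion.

L→Z: minimal back-door set {J, W}.

desc(L)\{L}={Z}; candidates ⊆ {C,D,J,W}.
size 0: {}; under {} L still reaches {C,D,J,W,Z} ∋ Z.
size 1: {C}, {D}, {J} …(+1); under {C} L still reaches {D,J,W,Z} ∋ Z.
{J,W}: L⊥Z given {J,W} in G with L→· removed — back-door holds.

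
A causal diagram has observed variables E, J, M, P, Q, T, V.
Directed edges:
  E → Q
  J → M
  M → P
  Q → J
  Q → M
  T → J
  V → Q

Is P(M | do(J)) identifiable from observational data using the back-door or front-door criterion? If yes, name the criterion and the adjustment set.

P(M|do(J)): backdoor, adjust for {Q}.

desc(J)\{J}={M,P}; candidates ⊆ {E,Q,T,V}.
size 0: {}; under {} J still reaches {E,M,P,Q,T,V} ∋ M.
{Q}: J⊥M given {Q} in G with J→· removed — back-door holds.
P(M|do(J)) = Σ_{Q} P(M|J,Q)·P(Q).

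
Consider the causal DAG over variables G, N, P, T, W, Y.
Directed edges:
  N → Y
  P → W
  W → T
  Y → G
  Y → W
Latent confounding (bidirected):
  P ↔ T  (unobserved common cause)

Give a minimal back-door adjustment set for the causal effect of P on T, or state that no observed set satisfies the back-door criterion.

P→T: no observed back-door set.

desc(P)\{P}={T,W}; candidates ⊆ {G,N,Y}.
P↔T: latent back-door arc(s) into P.
size 0: {}; under {} P still reaches {T} ∋ T.
size 1: {G}, {N}, {Y}; under {G} P still reaches {T} ∋ T.
size 2: {G,N}, {G,Y}, {N,Y}; under {G,N} P still reaches {T} ∋ T.
P↔T cannot be blocked by any observed set — no back-door set.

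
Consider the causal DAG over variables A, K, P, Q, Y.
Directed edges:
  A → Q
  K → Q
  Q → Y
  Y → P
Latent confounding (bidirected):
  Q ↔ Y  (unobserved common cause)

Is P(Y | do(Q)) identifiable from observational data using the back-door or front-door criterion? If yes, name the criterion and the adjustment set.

P(Y|do(Q)): not identifiable (no BD/FD set).

desc(Q)\{Q}={P,Y}; candidates ⊆ {A,K}.
Q↔Y: latent back-door arc(s) into Q.
size 0: {}; under {} Q still reaches {A,K,P,Y} ∋ Y.
size 1: {A}, {K}; under {A} Q still reaches {K,P,Y} ∋ Y.
size 2: {A,K}; under {A,K} Q still reaches {P,Y} ∋ Y.
Q↔Y cannot be blocked by any observed set — no back-door set.
No mediator lies on a directed Q→…→Y path.
Neither criterion identifies P(Y|do(Q)) in this graph.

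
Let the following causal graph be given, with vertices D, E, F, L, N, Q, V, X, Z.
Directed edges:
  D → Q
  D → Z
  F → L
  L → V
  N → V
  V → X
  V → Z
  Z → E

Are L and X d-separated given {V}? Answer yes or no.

Yes — L ⊥ X | {V}.

Bayes-Ball from L | {V} reaches {F,N}.
X ∉ reach(L|{V}) ⇒ L ⊥ X | {V}.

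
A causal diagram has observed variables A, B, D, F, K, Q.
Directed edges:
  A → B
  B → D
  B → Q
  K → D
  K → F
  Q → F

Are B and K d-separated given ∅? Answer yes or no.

Bayes-Ball from B | ∅ reaches {A,D,F,Q}.
K ∉ reach(B|∅) ⇒ B ⊥ K | ∅.

Yes — B ⊥ K | ∅.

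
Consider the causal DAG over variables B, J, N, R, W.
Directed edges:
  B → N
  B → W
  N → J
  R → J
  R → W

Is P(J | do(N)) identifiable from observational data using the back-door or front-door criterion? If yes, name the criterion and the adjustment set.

P(J|do(N)): backdoor, adjust for ∅.

desc(N)\{N}={J}; candidates ⊆ {B,R,W}.
∅: N⊥J given ∅ in G with N→· removed — back-door holds.
P(J|do(N)) = P(J|N) — no adjustment needed.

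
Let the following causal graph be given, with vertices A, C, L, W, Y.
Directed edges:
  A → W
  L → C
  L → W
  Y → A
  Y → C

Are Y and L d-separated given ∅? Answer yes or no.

Bayes-Ball from Y | ∅ reaches {A,C,W}.
L ∉ reach(Y|∅) ⇒ Y ⊥ L | ∅.

Yes — Y ⊥ L | ∅.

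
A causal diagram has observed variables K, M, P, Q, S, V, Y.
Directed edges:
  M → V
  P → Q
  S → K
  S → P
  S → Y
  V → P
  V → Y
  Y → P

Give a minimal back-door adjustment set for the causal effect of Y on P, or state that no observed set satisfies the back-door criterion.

desc(Y)\{Y}={P,Q}; candidates ⊆ {K,M,S,V}.
size 0: {}; under {} Y still reaches {K,M,P,Q,S,V} ∋ P.
size 1: {K}, {M}, {S} …(+1); under {K} Y still reaches {M,P,Q,S,V} ∋ P.
{S,V}: Y⊥P given {S,V} in G with Y→· removed — back-door holds.

Y→P: minimal back-door set {S, V}.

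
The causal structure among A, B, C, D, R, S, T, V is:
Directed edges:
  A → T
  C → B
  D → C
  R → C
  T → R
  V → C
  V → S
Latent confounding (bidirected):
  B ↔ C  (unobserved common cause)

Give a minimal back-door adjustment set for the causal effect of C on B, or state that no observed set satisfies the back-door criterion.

desc(C)\{C}={B}; candidates ⊆ {A,D,R,S,T,V}.
C↔B: latent back-door arc(s) into C.
size 0: {}; under {} C still reaches {A,B,D,R,S,T,V} ∋ B.
size 1: {A}, {D}, {R} …(+3); under {A} C still reaches {B,D,R,S,T,V} ∋ B.
size 2: {A,D}, {A,R}, {A,S} …(+12); under {A,D} C still reaches {B,R,S,T,V} ∋ B.
C↔B cannot be blocked by any observed set — no back-door set.

C→B: no observed back-door set.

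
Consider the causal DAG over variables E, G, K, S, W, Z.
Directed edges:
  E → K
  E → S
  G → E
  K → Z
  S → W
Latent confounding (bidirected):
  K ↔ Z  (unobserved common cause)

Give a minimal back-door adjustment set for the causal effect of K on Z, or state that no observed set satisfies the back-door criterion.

desc(K)\{K}={Z}; candidates ⊆ {E,G,S,W}.
K↔Z: latent back-door arc(s) into K.
size 0: {}; under {} K still reaches {E,G,S,W,Z} ∋ Z.
size 1: {E}, {G}, {S} …(+1); under {E} K still reaches {Z} ∋ Z.
size 2: {E,G}, {E,S}, {E,W} …(+3); under {E,G} K still reaches {Z} ∋ Z.
K↔Z cannot be blocked by any observed set — no back-door set.

K→Z: no observed back-door set.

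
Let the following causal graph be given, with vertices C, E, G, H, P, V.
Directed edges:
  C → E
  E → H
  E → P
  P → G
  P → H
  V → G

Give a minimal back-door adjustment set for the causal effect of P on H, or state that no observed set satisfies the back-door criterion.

desc(P)\{P}={G,H}; candidates ⊆ {C,E,V}.
size 0: {}; under {} P still reaches {C,E,H} ∋ H.
{E}: P⊥H given {E} in G with P→· removed — back-door holds.

P→H: minimal back-door set {E}.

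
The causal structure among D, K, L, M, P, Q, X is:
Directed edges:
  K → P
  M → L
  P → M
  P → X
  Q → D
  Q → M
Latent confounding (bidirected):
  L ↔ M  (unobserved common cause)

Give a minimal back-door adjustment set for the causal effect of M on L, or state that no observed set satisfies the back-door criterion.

M→L: no observed back-door set.

desc(M)\{M}={L}; candidates ⊆ {D,K,P,Q,X}.
M↔L: latent back-door arc(s) into M.
size 0: {}; under {} M still reaches {D,K,L,P,Q,X} ∋ L.
size 1: {D}, {K}, {P} …(+2); under {D} M still reaches {K,L,P,Q,X} ∋ L.
size 2: {D,K}, {D,P}, {D,Q} …(+7); under {D,K} M still reaches {L,P,Q,X} ∋ L.
M↔L cannot be blocked by any observed set — no back-door set.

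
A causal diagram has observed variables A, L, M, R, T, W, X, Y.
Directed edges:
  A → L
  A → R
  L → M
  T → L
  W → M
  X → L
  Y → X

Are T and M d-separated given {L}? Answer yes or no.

Yes — T ⊥ M | {L}.

Bayes-Ball from T | {L} reaches {A,R,X,Y}.
M ∉ reach(T|{L}) ⇒ T ⊥ M | {L}.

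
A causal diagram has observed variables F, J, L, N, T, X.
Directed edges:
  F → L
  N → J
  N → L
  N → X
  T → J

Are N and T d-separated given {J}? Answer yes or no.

Bayes-Ball from N | {J} reaches {L,T,X}.
T ∈ reach(N|{J}) ⇒ N ⊥̸ T | {J}.

No — N and T are d-connected given {J}.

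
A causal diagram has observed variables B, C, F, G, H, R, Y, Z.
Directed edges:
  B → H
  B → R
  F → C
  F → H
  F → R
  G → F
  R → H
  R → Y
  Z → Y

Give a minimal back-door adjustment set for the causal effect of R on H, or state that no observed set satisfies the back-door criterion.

R→H: minimal back-door set {B, F}.

desc(R)\{R}={H,Y}; candidates ⊆ {B,C,F,G,Z}.
size 0: {}; under {} R still reaches {B,C,F,G,H} ∋ H.
size 1: {B}, {C}, {F} …(+2); under {B} R still reaches {C,F,G,H} ∋ H.
{B,F}: R⊥H given {B,F} in G with R→· removed — back-door holds.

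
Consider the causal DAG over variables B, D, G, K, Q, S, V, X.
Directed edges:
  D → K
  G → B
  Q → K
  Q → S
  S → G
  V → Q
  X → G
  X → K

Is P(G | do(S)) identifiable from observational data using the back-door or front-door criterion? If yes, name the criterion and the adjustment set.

desc(S)\{S}={B,G}; candidates ⊆ {D,K,Q,V,X}.
∅: S⊥G given ∅ in G with S→· removed — back-door holds.
P(G|do(S)) = P(G|S) — no adjustment needed.

P(G|do(S)): backdoor, adjust for ∅.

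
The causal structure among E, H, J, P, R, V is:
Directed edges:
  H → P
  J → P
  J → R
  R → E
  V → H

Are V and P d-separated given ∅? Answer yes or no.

No — V and P are d-connected given ∅.

Bayes-Ball from V | ∅ reaches {H,P}.
P ∈ reach(V|∅) ⇒ V ⊥̸ P | ∅.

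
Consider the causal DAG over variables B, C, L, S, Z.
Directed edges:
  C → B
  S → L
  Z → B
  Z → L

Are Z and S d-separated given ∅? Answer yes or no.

Yes — Z ⊥ S | ∅.

Bayes-Ball from Z | ∅ reaches {B,L}.
S ∉ reach(Z|∅) ⇒ Z ⊥ S | ∅.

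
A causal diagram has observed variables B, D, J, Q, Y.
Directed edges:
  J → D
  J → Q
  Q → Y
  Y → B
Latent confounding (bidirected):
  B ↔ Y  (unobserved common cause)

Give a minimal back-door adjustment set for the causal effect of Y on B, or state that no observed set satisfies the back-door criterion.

desc(Y)\{Y}={B}; candidates ⊆ {D,J,Q}.
Y↔B: latent back-door arc(s) into Y.
size 0: {}; under {} Y still reaches {B,D,J,Q} ∋ B.
size 1: {D}, {J}, {Q}; under {D} Y still reaches {B,J,Q} ∋ B.
size 2: {D,J}, {D,Q}, {J,Q}; under {D,J} Y still reaches {B,Q} ∋ B.
Y↔B cannot be blocked by any observed set — no back-door set.

Y→B: no observed back-door set.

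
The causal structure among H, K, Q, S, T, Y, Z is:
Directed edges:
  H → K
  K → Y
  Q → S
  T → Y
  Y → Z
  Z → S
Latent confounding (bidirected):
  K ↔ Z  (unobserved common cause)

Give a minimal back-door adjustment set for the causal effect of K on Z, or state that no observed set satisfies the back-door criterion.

desc(K)\{K}={S,Y,Z}; candidates ⊆ {H,Q,T}.
K↔Z: latent back-door arc(s) into K.
size 0: {}; under {} K still reaches {H,S,Z} ∋ Z.
size 1: {H}, {Q}, {T}; under {H} K still reaches {S,Z} ∋ Z.
size 2: {H,Q}, {H,T}, {Q,T}; under {H,Q} K still reaches {S,Z} ∋ Z.
K↔Z cannot be blocked by any observed set — no back-door set.

K→Z: no observed back-door set.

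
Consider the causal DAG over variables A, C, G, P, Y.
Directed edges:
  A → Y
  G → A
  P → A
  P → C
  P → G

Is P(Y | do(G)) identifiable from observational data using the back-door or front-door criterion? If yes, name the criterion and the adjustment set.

P(Y|do(G)): backdoor, adjust for {P}.

desc(G)\{G}={A,Y}; candidates ⊆ {C,P}.
size 0: {}; under {} G still reaches {A,C,P,Y} ∋ Y.
{P}: G⊥Y given {P} in G with G→· removed — back-door holds.
P(Y|do(G)) = Σ_{P} P(Y|G,P)·P(P).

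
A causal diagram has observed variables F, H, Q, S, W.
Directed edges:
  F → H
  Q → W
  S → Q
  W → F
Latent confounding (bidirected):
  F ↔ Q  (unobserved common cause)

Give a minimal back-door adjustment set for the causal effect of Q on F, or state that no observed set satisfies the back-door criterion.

desc(Q)\{Q}={F,H,W}; candidates ⊆ {S}.
Q↔F: latent back-door arc(s) into Q.
size 0: {}; under {} Q still reaches {F,H,S} ∋ F.
size 1: {S}; under {S} Q still reaches {F,H} ∋ F.
Q↔F cannot be blocked by any observed set — no back-door set.

Q→F: no observed back-door set.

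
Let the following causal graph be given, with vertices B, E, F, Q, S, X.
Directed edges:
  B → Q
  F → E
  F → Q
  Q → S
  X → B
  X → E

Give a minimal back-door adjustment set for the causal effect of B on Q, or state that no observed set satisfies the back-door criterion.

B→Q: minimal back-door set ∅.

desc(B)\{B}={Q,S}; candidates ⊆ {E,F,X}.
∅: B⊥Q given ∅ in G with B→· removed — back-door holds.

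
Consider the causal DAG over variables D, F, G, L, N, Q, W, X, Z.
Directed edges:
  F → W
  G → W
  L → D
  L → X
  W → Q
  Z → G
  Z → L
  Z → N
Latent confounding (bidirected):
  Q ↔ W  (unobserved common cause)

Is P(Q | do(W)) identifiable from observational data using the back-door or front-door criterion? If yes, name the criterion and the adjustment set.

desc(W)\{W}={Q}; candidates ⊆ {D,F,G,L,N,X,Z}.
W↔Q: latent back-door arc(s) into W.
size 0: {}; under {} W still reaches {D,F,G,L,N,Q,X,Z} ∋ Q.
size 1: {D}, {F}, {G} …(+4); under {D} W still reaches {F,G,L,N,Q,X,Z} ∋ Q.
size 2: {D,F}, {D,G}, {D,L} …(+18); under {D,F} W still reaches {G,L,N,Q,X,Z} ∋ Q.
W↔Q cannot be blocked by any observed set — no back-door set.
No mediator lies on a directed W→…→Q path.
Neither criterion identifies P(Q|do(W)) in this graph.

P(Q|do(W)): not identifiable (no BD/FD set).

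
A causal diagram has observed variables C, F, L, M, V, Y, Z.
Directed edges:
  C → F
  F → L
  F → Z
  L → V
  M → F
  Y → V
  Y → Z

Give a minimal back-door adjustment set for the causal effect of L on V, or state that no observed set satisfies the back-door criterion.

desc(L)\{L}={V}; candidates ⊆ {C,F,M,Y,Z}.
∅: L⊥V given ∅ in G with L→· removed — back-door holds.

L→V: minimal back-door set ∅.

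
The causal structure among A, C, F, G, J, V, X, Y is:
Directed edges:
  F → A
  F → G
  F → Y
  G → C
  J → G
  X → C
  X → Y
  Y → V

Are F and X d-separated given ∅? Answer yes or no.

Yes — F ⊥ X | ∅.

Bayes-Ball from F | ∅ reaches {A,C,G,V,Y}.
X ∉ reach(F|∅) ⇒ F ⊥ X | ∅.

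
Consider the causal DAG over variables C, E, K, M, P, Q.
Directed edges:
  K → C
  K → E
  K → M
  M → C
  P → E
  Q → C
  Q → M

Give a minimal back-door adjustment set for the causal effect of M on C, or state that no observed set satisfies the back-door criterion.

M→C: minimal back-door set {K, Q}.

desc(M)\{M}={C}; candidates ⊆ {E,K,P,Q}.
size 0: {}; under {} M still reaches {C,E,K,Q} ∋ C.
size 1: {E}, {K}, {P} …(+1); under {E} M still reaches {C,K,P,Q} ∋ C.
{K,Q}: M⊥C given {K,Q} in G with M→· removed — back-door holds.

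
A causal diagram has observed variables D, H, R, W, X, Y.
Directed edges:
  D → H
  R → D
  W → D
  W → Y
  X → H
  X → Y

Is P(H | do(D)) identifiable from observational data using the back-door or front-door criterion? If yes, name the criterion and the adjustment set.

desc(D)\{D}={H}; candidates ⊆ {R,W,X,Y}.
∅: D⊥H given ∅ in G with D→· removed — back-door holds.
P(H|do(D)) = P(H|D) — no adjustment needed.

P(H|do(D)): backdoor, adjust for ∅.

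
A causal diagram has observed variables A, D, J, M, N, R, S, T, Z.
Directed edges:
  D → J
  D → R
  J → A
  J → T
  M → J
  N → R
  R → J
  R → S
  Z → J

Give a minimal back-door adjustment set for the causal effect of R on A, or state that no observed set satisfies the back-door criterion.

R→A: minimal back-door set {D}.

desc(R)\{R}={A,J,S,T}; candidates ⊆ {D,M,N,Z}.
size 0: {}; under {} R still reaches {A,D,J,N,T} ∋ A.
{D}: R⊥A given {D} in G with R→· removed — back-door holds.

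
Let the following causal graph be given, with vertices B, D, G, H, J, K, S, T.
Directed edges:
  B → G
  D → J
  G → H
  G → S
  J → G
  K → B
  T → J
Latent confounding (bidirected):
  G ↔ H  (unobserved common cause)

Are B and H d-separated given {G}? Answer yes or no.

No — B and H are d-connected given {G}.

Bayes-Ball from B | {G} reaches {D,H,J,K,T}.
H ∈ reach(B|{G}) ⇒ B ⊥̸ H | {G}.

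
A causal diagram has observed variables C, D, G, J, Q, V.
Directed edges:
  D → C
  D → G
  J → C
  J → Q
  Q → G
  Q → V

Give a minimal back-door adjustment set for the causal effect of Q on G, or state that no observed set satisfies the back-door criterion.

desc(Q)\{Q}={G,V}; candidates ⊆ {C,D,J}.
∅: Q⊥G given ∅ in G with Q→· removed — back-door holds.

Q→G: minimal back-door set ∅.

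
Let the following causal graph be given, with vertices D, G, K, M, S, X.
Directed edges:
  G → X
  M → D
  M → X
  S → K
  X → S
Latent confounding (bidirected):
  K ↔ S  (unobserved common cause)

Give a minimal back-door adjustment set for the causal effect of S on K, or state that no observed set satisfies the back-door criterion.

S→K: no observed back-door set.

desc(S)\{S}={K}; candidates ⊆ {D,G,M,X}.
S↔K: latent back-door arc(s) into S.
size 0: {}; under {} S still reaches {D,G,K,M,X} ∋ K.
size 1: {D}, {G}, {M} …(+1); under {D} S still reaches {G,K,M,X} ∋ K.
size 2: {D,G}, {D,M}, {D,X} …(+3); under {D,G} S still reaches {K,M,X} ∋ K.
S↔K cannot be blocked by any observed set — no back-door set.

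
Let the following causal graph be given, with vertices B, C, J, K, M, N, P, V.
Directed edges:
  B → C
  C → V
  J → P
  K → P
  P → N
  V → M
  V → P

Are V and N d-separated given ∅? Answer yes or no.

Bayes-Ball from V | ∅ reaches {B,C,M,N,P}.
N ∈ reach(V|∅) ⇒ V ⊥̸ N | ∅.

No — V and N are d-connected given ∅.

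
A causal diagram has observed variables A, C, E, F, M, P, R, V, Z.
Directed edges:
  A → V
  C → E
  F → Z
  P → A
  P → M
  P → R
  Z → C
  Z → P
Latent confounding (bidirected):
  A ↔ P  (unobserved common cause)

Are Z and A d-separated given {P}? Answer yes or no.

Bayes-Ball from Z | {P} reaches {A,C,E,F,V}.
A ∈ reach(Z|{P}) ⇒ Z ⊥̸ A | {P}.

No — Z and A are d-connected given {P}.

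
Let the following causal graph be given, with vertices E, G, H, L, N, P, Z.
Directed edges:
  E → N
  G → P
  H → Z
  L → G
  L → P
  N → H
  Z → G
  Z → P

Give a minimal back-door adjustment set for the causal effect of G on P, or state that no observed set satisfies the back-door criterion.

desc(G)\{G}={P}; candidates ⊆ {E,H,L,N,Z}.
size 0: {}; under {} G still reaches {E,H,L,N,P,Z} ∋ P.
size 1: {E}, {H}, {L} …(+2); under {E} G still reaches {H,L,N,P,Z} ∋ P.
{L,Z}: G⊥P given {L,Z} in G with G→· removed — back-door holds.

G→P: minimal back-door set {L, Z}.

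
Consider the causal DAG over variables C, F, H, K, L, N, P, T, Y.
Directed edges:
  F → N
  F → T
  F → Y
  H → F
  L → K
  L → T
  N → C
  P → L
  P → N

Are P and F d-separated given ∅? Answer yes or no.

Bayes-Ball from P | ∅ reaches {C,K,L,N,T}.
F ∉ reach(P|∅) ⇒ P ⊥ F | ∅.

Yes — P ⊥ F | ∅.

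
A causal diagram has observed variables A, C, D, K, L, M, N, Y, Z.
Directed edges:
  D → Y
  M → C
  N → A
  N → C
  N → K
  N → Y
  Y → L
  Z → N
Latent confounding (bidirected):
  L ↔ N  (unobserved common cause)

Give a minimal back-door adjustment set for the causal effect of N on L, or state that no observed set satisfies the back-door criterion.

N→L: no observed back-door set.

desc(N)\{N}={A,C,K,L,Y}; candidates ⊆ {D,M,Z}.
N↔L: latent back-door arc(s) into N.
size 0: {}; under {} N still reaches {L,Z} ∋ L.
size 1: {D}, {M}, {Z}; under {D} N still reaches {L,Z} ∋ L.
size 2: {D,M}, {D,Z}, {M,Z}; under {D,M} N still reaches {L,Z} ∋ L.
N↔L cannot be blocked by any observed set — no back-door set.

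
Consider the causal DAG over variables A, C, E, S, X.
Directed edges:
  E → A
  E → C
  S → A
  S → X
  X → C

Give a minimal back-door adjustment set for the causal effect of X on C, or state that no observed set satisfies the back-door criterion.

X→C: minimal back-door set ∅.

desc(X)\{X}={C}; candidates ⊆ {A,E,S}.
∅: X⊥C given ∅ in G with X→· removed — back-door holds.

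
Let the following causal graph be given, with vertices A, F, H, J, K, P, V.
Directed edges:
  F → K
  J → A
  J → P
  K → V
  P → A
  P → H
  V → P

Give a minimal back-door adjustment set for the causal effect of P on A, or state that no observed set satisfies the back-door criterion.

desc(P)\{P}={A,H}; candidates ⊆ {F,J,K,V}.
size 0: {}; under {} P still reaches {A,F,J,K,V} ∋ A.
{J}: P⊥A given {J} in G with P→· removed — back-door holds.

P→A: minimal back-door set {J}.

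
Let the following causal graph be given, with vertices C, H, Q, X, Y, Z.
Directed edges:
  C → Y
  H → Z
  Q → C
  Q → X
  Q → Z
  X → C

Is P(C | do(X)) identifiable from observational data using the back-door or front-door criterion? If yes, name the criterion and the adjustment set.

desc(X)\{X}={C,Y}; candidates ⊆ {H,Q,Z}.
size 0: {}; under {} X still reaches {C,Q,Y,Z} ∋ C.
{Q}: X⊥C given {Q} in G with X→· removed — back-door holds.
P(C|do(X)) = Σ_{Q} P(C|X,Q)·P(Q).

P(C|do(X)): backdoor, adjust for {Q}.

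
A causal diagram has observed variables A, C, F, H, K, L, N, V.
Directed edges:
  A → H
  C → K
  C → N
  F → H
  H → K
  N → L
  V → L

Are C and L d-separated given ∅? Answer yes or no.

Bayes-Ball from C | ∅ reaches {K,L,N}.
L ∈ reach(C|∅) ⇒ C ⊥̸ L | ∅.

No — C and L are d-connected given ∅.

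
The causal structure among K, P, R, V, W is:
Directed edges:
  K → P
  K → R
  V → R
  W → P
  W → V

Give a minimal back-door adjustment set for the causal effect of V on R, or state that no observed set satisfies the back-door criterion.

desc(V)\{V}={R}; candidates ⊆ {K,P,W}.
∅: V⊥R given ∅ in G with V→· removed — back-door holds.

V→R: minimal back-door set ∅.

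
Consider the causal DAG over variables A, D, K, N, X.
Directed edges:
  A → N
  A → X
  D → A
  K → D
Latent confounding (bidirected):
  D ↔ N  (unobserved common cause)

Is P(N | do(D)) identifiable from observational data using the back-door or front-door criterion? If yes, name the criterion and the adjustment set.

P(N|do(D)): frontdoor, adjust for {A}.

desc(D)\{D}={A,N,X}; candidates ⊆ {K}.
D↔N: latent back-door arc(s) into D.
size 0: {}; under {} D still reaches {K,N} ∋ N.
size 1: {K}; under {K} D still reaches {N} ∋ N.
D↔N cannot be blocked by any observed set — no back-door set.
{A}: (i) intercepts every directed D→N path; (ii) no back-door D→{A}; (iii) {D} blocks every back-door {A}→N. Front-door holds.
P(N|do(D)) = Σ_{A} P(A|D) Σ_{D'} P(N|A,D')P(D').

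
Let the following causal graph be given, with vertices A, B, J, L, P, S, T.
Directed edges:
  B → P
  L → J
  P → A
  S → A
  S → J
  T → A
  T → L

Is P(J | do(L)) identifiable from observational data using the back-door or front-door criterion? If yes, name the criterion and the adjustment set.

P(J|do(L)): backdoor, adjust for ∅.

desc(L)\{L}={J}; candidates ⊆ {A,B,P,S,T}.
∅: L⊥J given ∅ in G with L→· removed — back-door holds.
P(J|do(L)) = P(J|L) — no adjustment needed.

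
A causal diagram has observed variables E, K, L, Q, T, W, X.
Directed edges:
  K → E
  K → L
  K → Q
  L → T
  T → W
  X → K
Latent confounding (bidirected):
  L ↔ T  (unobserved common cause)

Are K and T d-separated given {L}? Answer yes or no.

Bayes-Ball from K | {L} reaches {E,Q,T,W,X}.
T ∈ reach(K|{L}) ⇒ K ⊥̸ T | {L}.

No — K and T are d-connected given {L}.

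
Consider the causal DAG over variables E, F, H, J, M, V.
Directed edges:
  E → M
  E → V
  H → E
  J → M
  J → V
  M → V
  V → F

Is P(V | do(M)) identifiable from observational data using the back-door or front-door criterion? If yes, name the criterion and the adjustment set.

desc(M)\{M}={F,V}; candidates ⊆ {E,H,J}.
size 0: {}; under {} M still reaches {E,F,H,J,V} ∋ V.
size 1: {E}, {H}, {J}; under {E} M still reaches {F,J,V} ∋ V.
{E,J}: M⊥V given {E,J} in G with M→· removed — back-door holds.
P(V|do(M)) = Σ_{E,J} P(V|M,E,J)·P(E,J).

P(V|do(M)): backdoor, adjust for {E, J}.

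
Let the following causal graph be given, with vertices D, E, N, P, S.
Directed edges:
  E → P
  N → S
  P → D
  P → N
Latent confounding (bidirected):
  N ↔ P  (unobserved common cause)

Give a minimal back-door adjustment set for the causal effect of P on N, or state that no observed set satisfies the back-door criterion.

desc(P)\{P}={D,N,S}; candidates ⊆ {E}.
P↔N: latent back-door arc(s) into P.
size 0: {}; under {} P still reaches {E,N,S} ∋ N.
size 1: {E}; under {E} P still reaches {N,S} ∋ N.
P↔N cannot be blocked by any observed set — no back-door set.

P→N: no observed back-door set.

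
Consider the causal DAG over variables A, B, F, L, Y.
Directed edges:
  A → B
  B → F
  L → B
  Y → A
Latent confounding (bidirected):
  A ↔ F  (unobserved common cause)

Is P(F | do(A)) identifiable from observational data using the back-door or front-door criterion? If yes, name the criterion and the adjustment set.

desc(A)\{A}={B,F}; candidates ⊆ {L,Y}.
A↔F: latent back-door arc(s) into A.
size 0: {}; under {} A still reaches {F,Y} ∋ F.
size 1: {L}, {Y}; under {L} A still reaches {F,Y} ∋ F.
size 2: {L,Y}; under {L,Y} A still reaches {F} ∋ F.
A↔F cannot be blocked by any observed set — no back-door set.
{B}: (i) intercepts every directed A→F path; (ii) no back-door A→{B}; (iii) {A} blocks every back-door {B}→F. Front-door holds.
P(F|do(A)) = Σ_{B} P(B|A) Σ_{A'} P(F|B,A')P(A').

P(F|do(A)): frontdoor, adjust for {B}.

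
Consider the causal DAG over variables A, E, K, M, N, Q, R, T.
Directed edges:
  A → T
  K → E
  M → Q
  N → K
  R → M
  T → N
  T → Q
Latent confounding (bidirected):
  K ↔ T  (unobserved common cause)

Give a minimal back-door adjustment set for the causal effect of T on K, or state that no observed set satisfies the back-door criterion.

desc(T)\{T}={E,K,N,Q}; candidates ⊆ {A,M,R}.
T↔K: latent back-door arc(s) into T.
size 0: {}; under {} T still reaches {A,E,K} ∋ K.
size 1: {A}, {M}, {R}; under {A} T still reaches {E,K} ∋ K.
size 2: {A,M}, {A,R}, {M,R}; under {A,M} T still reaches {E,K} ∋ K.
T↔K cannot be blocked by any observed set — no back-door set.

T→K: no observed back-door set.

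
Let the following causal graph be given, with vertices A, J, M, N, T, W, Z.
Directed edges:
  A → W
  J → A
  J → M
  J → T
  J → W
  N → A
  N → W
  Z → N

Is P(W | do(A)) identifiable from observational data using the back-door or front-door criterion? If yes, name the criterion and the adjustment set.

desc(A)\{A}={W}; candidates ⊆ {J,M,N,T,Z}.
size 0: {}; under {} A still reaches {J,M,N,T,W,Z} ∋ W.
size 1: {J}, {M}, {N} …(+2); under {J} A still reaches {N,W,Z} ∋ W.
{J,N}: A⊥W given {J,N} in G with A→· removed — back-door holds.
P(W|do(A)) = Σ_{J,N} P(W|A,J,N)·P(J,N).

P(W|do(A)): backdoor, adjust for {J, N}.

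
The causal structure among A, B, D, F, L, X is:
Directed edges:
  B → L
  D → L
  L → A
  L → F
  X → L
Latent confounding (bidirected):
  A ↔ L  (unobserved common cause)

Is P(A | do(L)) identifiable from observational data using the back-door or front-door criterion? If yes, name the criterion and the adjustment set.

desc(L)\{L}={A,F}; candidates ⊆ {B,D,X}.
L↔A: latent back-door arc(s) into L.
size 0: {}; under {} L still reaches {A,B,D,X} ∋ A.
size 1: {B}, {D}, {X}; under {B} L still reaches {A,D,X} ∋ A.
size 2: {B,D}, {B,X}, {D,X}; under {B,D} L still reaches {A,X} ∋ A.
L↔A cannot be blocked by any observed set — no back-door set.
No mediator lies on a directed L→…→A path.
Neither criterion identifies P(A|do(L)) in this graph.

P(A|do(L)): not identifiable (no BD/FD set).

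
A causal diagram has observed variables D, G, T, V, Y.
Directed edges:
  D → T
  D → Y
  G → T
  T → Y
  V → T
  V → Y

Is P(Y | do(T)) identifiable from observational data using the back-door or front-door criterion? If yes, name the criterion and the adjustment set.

P(Y|do(T)): backdoor, adjust for {D, V}.

desc(T)\{T}={Y}; candidates ⊆ {D,G,V}.
size 0: {}; under {} T still reaches {D,G,V,Y} ∋ Y.
size 1: {D}, {G}, {V}; under {D} T still reaches {G,V,Y} ∋ Y.
{D,V}: T⊥Y given {D,V} in G with T→· removed — back-door holds.
P(Y|do(T)) = Σ_{D,V} P(Y|T,D,V)·P(D,V).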